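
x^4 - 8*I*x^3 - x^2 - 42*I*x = x*(x - 7*I)*(x - 3*I)*(x + 2*I)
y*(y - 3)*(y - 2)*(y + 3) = y^4 - 2*y^3 - 9*y^2 + 18*y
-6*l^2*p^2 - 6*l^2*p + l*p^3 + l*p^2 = p*(-6*l + p)*(l*p + l)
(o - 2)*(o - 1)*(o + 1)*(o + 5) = o^4 + 3*o^3 - 11*o^2 - 3*o + 10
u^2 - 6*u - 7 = (u - 7)*(u + 1)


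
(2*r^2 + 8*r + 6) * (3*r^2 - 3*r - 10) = 6*r^4 + 18*r^3 - 26*r^2 - 98*r - 60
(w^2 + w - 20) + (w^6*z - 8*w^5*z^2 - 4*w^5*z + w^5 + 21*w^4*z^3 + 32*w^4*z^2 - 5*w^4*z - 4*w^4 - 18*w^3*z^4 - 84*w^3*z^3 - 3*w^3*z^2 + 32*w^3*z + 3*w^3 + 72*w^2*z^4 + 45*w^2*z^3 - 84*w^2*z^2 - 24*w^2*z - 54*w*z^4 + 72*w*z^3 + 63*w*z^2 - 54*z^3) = w^6*z - 8*w^5*z^2 - 4*w^5*z + w^5 + 21*w^4*z^3 + 32*w^4*z^2 - 5*w^4*z - 4*w^4 - 18*w^3*z^4 - 84*w^3*z^3 - 3*w^3*z^2 + 32*w^3*z + 3*w^3 + 72*w^2*z^4 + 45*w^2*z^3 - 84*w^2*z^2 - 24*w^2*z + w^2 - 54*w*z^4 + 72*w*z^3 + 63*w*z^2 + w - 54*z^3 - 20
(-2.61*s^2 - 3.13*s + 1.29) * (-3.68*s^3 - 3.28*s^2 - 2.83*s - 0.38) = 9.6048*s^5 + 20.0792*s^4 + 12.9055*s^3 + 5.6185*s^2 - 2.4613*s - 0.4902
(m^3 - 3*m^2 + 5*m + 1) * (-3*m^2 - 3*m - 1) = -3*m^5 + 6*m^4 - 7*m^3 - 15*m^2 - 8*m - 1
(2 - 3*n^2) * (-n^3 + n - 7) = 3*n^5 - 5*n^3 + 21*n^2 + 2*n - 14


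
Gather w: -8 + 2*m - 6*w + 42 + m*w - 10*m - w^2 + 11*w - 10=-8*m - w^2 + w*(m + 5) + 24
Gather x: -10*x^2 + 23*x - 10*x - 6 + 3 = -10*x^2 + 13*x - 3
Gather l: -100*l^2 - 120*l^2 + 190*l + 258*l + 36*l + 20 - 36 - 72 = -220*l^2 + 484*l - 88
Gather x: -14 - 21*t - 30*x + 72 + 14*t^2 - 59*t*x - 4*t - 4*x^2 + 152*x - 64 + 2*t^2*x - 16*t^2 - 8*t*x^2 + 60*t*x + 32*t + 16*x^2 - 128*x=-2*t^2 + 7*t + x^2*(12 - 8*t) + x*(2*t^2 + t - 6) - 6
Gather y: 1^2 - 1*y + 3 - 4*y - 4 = -5*y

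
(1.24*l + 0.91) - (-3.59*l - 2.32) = 4.83*l + 3.23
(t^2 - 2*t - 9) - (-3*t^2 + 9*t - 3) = 4*t^2 - 11*t - 6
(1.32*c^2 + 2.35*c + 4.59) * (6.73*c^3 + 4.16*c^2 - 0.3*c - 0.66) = 8.8836*c^5 + 21.3067*c^4 + 40.2707*c^3 + 17.5182*c^2 - 2.928*c - 3.0294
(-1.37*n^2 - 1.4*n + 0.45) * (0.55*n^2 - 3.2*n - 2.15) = -0.7535*n^4 + 3.614*n^3 + 7.673*n^2 + 1.57*n - 0.9675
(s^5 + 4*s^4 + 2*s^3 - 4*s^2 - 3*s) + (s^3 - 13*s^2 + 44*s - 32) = s^5 + 4*s^4 + 3*s^3 - 17*s^2 + 41*s - 32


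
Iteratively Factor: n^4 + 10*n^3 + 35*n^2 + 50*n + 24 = (n + 1)*(n^3 + 9*n^2 + 26*n + 24) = (n + 1)*(n + 2)*(n^2 + 7*n + 12) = (n + 1)*(n + 2)*(n + 4)*(n + 3)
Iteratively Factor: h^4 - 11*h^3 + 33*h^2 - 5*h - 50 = (h + 1)*(h^3 - 12*h^2 + 45*h - 50) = (h - 5)*(h + 1)*(h^2 - 7*h + 10) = (h - 5)*(h - 2)*(h + 1)*(h - 5)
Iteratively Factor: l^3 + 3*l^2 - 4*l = (l)*(l^2 + 3*l - 4) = l*(l + 4)*(l - 1)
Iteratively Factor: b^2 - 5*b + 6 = (b - 3)*(b - 2)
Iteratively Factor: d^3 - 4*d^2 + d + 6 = (d + 1)*(d^2 - 5*d + 6) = (d - 2)*(d + 1)*(d - 3)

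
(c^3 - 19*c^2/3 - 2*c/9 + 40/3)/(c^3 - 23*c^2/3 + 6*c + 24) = (c - 5/3)/(c - 3)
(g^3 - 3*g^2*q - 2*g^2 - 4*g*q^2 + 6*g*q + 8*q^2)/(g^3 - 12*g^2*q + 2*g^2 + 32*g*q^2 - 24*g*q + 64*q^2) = (-g^2 - g*q + 2*g + 2*q)/(-g^2 + 8*g*q - 2*g + 16*q)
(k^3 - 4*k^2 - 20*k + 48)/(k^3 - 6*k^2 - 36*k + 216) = (k^2 + 2*k - 8)/(k^2 - 36)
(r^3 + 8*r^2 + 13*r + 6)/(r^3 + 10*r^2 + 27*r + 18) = (r + 1)/(r + 3)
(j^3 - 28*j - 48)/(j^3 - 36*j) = (j^2 + 6*j + 8)/(j*(j + 6))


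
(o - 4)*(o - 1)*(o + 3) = o^3 - 2*o^2 - 11*o + 12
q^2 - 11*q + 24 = (q - 8)*(q - 3)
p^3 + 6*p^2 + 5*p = p*(p + 1)*(p + 5)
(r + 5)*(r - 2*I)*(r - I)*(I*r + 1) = I*r^4 + 4*r^3 + 5*I*r^3 + 20*r^2 - 5*I*r^2 - 2*r - 25*I*r - 10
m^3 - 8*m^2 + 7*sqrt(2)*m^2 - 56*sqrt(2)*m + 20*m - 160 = (m - 8)*(m + 2*sqrt(2))*(m + 5*sqrt(2))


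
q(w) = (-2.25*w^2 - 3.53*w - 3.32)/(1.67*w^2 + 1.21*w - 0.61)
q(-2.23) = -1.33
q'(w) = (-4.5*w - 3.53)/(1.67*w^2 + 1.21*w - 0.61) + (-3.34*w - 1.21)*(-2.25*w^2 - 3.53*w - 3.32)/(1.67*w^2 + 1.21*w - 0.61)^2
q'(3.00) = 0.23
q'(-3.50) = -0.01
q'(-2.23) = -0.36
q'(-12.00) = 0.01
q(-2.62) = -1.24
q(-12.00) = -1.26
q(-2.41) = -1.28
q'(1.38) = 1.74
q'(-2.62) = -0.14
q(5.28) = -1.62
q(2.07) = -2.24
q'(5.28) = 0.06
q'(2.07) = 0.59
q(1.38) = -2.94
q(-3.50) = -1.19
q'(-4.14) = 0.01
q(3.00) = -1.89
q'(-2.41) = -0.23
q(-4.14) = -1.19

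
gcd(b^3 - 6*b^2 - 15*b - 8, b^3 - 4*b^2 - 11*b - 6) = b^2 + 2*b + 1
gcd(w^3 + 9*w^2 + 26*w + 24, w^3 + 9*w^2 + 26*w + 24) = w^3 + 9*w^2 + 26*w + 24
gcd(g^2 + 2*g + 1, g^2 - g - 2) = g + 1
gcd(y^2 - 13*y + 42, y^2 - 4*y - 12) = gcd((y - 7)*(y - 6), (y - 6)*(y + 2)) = y - 6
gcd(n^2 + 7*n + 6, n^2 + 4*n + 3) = n + 1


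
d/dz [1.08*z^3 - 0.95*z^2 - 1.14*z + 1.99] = 3.24*z^2 - 1.9*z - 1.14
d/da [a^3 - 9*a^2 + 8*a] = 3*a^2 - 18*a + 8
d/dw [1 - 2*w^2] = -4*w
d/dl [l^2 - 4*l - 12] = 2*l - 4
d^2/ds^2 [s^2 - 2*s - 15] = 2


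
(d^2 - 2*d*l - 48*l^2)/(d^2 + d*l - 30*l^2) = (d - 8*l)/(d - 5*l)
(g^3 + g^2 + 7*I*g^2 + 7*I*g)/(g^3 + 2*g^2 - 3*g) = (g^2 + g + 7*I*g + 7*I)/(g^2 + 2*g - 3)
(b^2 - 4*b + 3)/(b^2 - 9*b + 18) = (b - 1)/(b - 6)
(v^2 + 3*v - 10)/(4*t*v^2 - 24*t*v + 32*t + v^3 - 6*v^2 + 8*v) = (v + 5)/(4*t*v - 16*t + v^2 - 4*v)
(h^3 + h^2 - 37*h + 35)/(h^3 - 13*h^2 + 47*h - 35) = (h + 7)/(h - 7)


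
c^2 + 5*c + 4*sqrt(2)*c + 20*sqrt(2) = (c + 5)*(c + 4*sqrt(2))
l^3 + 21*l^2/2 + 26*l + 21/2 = (l + 1/2)*(l + 3)*(l + 7)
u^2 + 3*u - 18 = (u - 3)*(u + 6)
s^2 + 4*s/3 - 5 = (s - 5/3)*(s + 3)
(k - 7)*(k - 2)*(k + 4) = k^3 - 5*k^2 - 22*k + 56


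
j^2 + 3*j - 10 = (j - 2)*(j + 5)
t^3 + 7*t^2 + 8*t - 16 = (t - 1)*(t + 4)^2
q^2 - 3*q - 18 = (q - 6)*(q + 3)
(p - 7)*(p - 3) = p^2 - 10*p + 21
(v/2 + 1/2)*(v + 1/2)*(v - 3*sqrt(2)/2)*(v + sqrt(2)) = v^4/2 - sqrt(2)*v^3/4 + 3*v^3/4 - 5*v^2/4 - 3*sqrt(2)*v^2/8 - 9*v/4 - sqrt(2)*v/8 - 3/4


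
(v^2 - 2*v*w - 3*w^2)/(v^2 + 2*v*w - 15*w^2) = (v + w)/(v + 5*w)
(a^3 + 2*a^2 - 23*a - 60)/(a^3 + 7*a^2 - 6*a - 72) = (a^2 - 2*a - 15)/(a^2 + 3*a - 18)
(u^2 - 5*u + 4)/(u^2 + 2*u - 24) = (u - 1)/(u + 6)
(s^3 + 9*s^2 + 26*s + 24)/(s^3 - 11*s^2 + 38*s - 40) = (s^3 + 9*s^2 + 26*s + 24)/(s^3 - 11*s^2 + 38*s - 40)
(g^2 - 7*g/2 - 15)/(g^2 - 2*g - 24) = (g + 5/2)/(g + 4)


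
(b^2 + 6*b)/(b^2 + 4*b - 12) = b/(b - 2)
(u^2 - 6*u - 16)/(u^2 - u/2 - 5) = 2*(u - 8)/(2*u - 5)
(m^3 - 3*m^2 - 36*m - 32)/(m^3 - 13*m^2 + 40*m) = (m^2 + 5*m + 4)/(m*(m - 5))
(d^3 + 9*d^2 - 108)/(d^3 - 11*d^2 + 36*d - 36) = (d^2 + 12*d + 36)/(d^2 - 8*d + 12)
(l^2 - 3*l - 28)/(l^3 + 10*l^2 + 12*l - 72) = (l^2 - 3*l - 28)/(l^3 + 10*l^2 + 12*l - 72)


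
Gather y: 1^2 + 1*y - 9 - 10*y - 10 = -9*y - 18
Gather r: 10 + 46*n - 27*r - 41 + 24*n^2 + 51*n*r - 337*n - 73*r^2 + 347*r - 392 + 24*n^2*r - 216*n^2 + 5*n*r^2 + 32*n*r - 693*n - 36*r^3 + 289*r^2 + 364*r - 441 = -192*n^2 - 984*n - 36*r^3 + r^2*(5*n + 216) + r*(24*n^2 + 83*n + 684) - 864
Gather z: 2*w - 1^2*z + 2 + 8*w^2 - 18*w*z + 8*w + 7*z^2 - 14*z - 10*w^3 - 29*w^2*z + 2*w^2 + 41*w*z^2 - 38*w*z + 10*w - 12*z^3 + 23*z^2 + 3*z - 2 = -10*w^3 + 10*w^2 + 20*w - 12*z^3 + z^2*(41*w + 30) + z*(-29*w^2 - 56*w - 12)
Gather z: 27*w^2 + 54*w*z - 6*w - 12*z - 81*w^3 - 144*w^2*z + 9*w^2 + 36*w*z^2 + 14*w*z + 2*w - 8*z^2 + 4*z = -81*w^3 + 36*w^2 - 4*w + z^2*(36*w - 8) + z*(-144*w^2 + 68*w - 8)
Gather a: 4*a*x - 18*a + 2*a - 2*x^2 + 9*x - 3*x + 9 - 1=a*(4*x - 16) - 2*x^2 + 6*x + 8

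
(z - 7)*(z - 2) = z^2 - 9*z + 14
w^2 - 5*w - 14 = (w - 7)*(w + 2)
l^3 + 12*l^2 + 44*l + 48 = (l + 2)*(l + 4)*(l + 6)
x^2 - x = x*(x - 1)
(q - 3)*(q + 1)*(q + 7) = q^3 + 5*q^2 - 17*q - 21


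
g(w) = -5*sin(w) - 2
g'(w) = -5*cos(w)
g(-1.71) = 2.95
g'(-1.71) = 0.69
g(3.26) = -1.41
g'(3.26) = 4.96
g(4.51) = 2.90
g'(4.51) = 1.01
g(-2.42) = 1.30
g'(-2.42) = 3.75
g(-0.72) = 1.30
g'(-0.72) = -3.76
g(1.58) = -7.00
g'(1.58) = 0.05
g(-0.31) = -0.47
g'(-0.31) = -4.76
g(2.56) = -4.75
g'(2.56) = 4.18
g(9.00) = -4.06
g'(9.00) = 4.56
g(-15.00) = 1.25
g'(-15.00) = 3.80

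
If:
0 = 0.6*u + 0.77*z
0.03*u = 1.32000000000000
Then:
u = 44.00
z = -34.29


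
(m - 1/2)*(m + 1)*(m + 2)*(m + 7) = m^4 + 19*m^3/2 + 18*m^2 + 5*m/2 - 7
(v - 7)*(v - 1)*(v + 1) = v^3 - 7*v^2 - v + 7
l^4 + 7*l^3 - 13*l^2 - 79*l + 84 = (l - 3)*(l - 1)*(l + 4)*(l + 7)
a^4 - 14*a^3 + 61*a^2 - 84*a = a*(a - 7)*(a - 4)*(a - 3)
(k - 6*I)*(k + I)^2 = k^3 - 4*I*k^2 + 11*k + 6*I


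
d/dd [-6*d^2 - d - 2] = -12*d - 1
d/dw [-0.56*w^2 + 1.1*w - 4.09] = 1.1 - 1.12*w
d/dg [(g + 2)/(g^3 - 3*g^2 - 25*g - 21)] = (g^3 - 3*g^2 - 25*g + (g + 2)*(-3*g^2 + 6*g + 25) - 21)/(-g^3 + 3*g^2 + 25*g + 21)^2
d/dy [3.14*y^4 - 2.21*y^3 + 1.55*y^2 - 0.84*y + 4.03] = 12.56*y^3 - 6.63*y^2 + 3.1*y - 0.84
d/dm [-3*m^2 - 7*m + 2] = -6*m - 7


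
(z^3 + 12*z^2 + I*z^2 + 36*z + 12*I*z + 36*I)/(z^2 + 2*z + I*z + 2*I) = (z^2 + 12*z + 36)/(z + 2)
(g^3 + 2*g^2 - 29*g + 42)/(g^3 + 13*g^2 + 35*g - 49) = (g^2 - 5*g + 6)/(g^2 + 6*g - 7)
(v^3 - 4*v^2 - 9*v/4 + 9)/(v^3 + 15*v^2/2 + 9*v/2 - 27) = (v^2 - 5*v/2 - 6)/(v^2 + 9*v + 18)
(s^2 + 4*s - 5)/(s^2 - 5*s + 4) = (s + 5)/(s - 4)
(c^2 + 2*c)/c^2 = (c + 2)/c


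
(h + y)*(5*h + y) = 5*h^2 + 6*h*y + y^2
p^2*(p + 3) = p^3 + 3*p^2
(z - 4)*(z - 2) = z^2 - 6*z + 8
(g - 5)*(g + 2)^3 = g^4 + g^3 - 18*g^2 - 52*g - 40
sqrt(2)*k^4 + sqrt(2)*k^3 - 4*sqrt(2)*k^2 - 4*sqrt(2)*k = k*(k - 2)*(k + 2)*(sqrt(2)*k + sqrt(2))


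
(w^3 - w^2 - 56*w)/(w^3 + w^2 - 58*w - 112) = w/(w + 2)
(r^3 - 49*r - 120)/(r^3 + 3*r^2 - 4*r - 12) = (r^2 - 3*r - 40)/(r^2 - 4)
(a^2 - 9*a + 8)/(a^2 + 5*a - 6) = (a - 8)/(a + 6)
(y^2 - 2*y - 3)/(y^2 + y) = (y - 3)/y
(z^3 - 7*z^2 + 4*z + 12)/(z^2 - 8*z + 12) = z + 1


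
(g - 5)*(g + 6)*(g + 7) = g^3 + 8*g^2 - 23*g - 210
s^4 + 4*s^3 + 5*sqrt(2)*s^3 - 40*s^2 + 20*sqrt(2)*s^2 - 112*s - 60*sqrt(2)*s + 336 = (s - 2)*(s + 6)*(s - 2*sqrt(2))*(s + 7*sqrt(2))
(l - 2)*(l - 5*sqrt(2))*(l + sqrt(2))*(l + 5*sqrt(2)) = l^4 - 2*l^3 + sqrt(2)*l^3 - 50*l^2 - 2*sqrt(2)*l^2 - 50*sqrt(2)*l + 100*l + 100*sqrt(2)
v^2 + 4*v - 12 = (v - 2)*(v + 6)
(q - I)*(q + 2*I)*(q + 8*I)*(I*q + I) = I*q^4 - 9*q^3 + I*q^3 - 9*q^2 - 6*I*q^2 - 16*q - 6*I*q - 16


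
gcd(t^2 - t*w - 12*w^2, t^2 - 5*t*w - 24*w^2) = t + 3*w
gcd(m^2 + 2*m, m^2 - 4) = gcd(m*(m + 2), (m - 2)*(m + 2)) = m + 2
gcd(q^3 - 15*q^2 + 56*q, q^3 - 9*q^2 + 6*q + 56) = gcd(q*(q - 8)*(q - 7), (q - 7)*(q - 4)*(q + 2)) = q - 7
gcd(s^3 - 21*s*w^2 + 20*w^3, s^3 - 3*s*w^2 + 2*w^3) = s - w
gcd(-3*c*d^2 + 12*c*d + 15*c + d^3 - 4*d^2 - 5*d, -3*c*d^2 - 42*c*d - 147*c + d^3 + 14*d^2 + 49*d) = 3*c - d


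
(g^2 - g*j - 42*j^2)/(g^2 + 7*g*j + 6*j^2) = (g - 7*j)/(g + j)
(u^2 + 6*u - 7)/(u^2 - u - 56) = (u - 1)/(u - 8)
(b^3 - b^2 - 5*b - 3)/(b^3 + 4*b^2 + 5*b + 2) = (b - 3)/(b + 2)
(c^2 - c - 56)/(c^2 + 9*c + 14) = (c - 8)/(c + 2)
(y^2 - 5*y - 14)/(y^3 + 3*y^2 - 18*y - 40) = (y - 7)/(y^2 + y - 20)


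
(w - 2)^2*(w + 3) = w^3 - w^2 - 8*w + 12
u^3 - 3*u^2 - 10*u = u*(u - 5)*(u + 2)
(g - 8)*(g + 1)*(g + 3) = g^3 - 4*g^2 - 29*g - 24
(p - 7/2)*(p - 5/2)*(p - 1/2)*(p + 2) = p^4 - 9*p^3/2 - 5*p^2/4 + 153*p/8 - 35/4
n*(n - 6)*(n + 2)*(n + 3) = n^4 - n^3 - 24*n^2 - 36*n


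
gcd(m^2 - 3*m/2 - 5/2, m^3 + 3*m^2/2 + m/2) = m + 1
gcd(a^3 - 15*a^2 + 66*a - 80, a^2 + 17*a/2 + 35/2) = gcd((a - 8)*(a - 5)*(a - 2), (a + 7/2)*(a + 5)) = 1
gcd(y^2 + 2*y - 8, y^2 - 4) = y - 2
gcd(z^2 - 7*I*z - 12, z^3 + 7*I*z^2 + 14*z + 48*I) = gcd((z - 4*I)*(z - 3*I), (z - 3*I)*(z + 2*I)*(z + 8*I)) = z - 3*I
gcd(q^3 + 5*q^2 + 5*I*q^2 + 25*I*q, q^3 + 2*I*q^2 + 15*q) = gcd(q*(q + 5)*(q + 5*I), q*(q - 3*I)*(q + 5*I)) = q^2 + 5*I*q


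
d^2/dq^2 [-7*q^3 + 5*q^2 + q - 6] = 10 - 42*q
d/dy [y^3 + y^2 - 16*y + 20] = 3*y^2 + 2*y - 16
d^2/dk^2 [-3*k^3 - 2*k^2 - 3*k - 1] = -18*k - 4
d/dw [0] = 0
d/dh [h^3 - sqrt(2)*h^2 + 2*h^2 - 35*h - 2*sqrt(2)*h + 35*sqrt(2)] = 3*h^2 - 2*sqrt(2)*h + 4*h - 35 - 2*sqrt(2)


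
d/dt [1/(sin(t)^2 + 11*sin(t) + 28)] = -(2*sin(t) + 11)*cos(t)/(sin(t)^2 + 11*sin(t) + 28)^2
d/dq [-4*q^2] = -8*q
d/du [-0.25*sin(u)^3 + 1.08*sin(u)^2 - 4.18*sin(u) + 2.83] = (-0.75*sin(u)^2 + 2.16*sin(u) - 4.18)*cos(u)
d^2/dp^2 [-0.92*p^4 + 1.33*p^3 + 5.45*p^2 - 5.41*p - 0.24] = -11.04*p^2 + 7.98*p + 10.9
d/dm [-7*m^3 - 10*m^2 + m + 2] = -21*m^2 - 20*m + 1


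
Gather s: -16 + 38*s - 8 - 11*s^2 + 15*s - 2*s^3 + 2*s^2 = -2*s^3 - 9*s^2 + 53*s - 24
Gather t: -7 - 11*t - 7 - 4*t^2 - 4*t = -4*t^2 - 15*t - 14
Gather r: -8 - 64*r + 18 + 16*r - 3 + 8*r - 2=5 - 40*r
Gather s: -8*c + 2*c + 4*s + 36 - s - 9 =-6*c + 3*s + 27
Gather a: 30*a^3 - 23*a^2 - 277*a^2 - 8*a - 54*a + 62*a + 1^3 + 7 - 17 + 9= 30*a^3 - 300*a^2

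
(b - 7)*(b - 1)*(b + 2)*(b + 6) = b^4 - 45*b^2 - 40*b + 84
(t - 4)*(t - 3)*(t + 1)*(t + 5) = t^4 - t^3 - 25*t^2 + 37*t + 60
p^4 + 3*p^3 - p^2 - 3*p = p*(p - 1)*(p + 1)*(p + 3)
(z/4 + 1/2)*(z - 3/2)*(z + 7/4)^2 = z^4/4 + z^3 + 29*z^2/64 - 287*z/128 - 147/64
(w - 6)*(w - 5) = w^2 - 11*w + 30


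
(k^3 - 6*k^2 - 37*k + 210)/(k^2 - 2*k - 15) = (k^2 - k - 42)/(k + 3)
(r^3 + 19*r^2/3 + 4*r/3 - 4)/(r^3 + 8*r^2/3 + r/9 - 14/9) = 3*(r + 6)/(3*r + 7)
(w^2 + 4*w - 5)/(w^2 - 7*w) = (w^2 + 4*w - 5)/(w*(w - 7))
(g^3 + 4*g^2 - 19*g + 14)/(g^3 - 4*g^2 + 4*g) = (g^2 + 6*g - 7)/(g*(g - 2))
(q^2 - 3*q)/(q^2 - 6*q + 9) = q/(q - 3)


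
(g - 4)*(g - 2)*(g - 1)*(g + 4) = g^4 - 3*g^3 - 14*g^2 + 48*g - 32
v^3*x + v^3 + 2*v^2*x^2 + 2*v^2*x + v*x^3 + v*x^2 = (v + x)^2*(v*x + v)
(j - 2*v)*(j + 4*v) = j^2 + 2*j*v - 8*v^2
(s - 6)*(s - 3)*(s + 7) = s^3 - 2*s^2 - 45*s + 126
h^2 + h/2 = h*(h + 1/2)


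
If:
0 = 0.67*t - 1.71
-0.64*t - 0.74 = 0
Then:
No Solution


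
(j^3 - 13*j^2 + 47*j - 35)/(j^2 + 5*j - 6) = (j^2 - 12*j + 35)/(j + 6)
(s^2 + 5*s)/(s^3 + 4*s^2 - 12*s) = (s + 5)/(s^2 + 4*s - 12)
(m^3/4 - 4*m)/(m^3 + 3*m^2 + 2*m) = (m^2 - 16)/(4*(m^2 + 3*m + 2))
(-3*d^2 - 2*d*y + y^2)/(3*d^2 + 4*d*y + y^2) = (-3*d + y)/(3*d + y)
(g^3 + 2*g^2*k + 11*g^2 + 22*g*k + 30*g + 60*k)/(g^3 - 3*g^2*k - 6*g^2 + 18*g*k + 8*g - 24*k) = (g^3 + 2*g^2*k + 11*g^2 + 22*g*k + 30*g + 60*k)/(g^3 - 3*g^2*k - 6*g^2 + 18*g*k + 8*g - 24*k)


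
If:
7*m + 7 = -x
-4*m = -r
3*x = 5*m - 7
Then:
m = -7/13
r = -28/13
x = -42/13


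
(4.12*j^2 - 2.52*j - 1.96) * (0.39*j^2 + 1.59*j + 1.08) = 1.6068*j^4 + 5.568*j^3 - 0.3216*j^2 - 5.838*j - 2.1168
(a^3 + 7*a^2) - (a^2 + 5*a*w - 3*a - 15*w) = a^3 + 6*a^2 - 5*a*w + 3*a + 15*w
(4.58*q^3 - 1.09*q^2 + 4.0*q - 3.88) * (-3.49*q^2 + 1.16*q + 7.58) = -15.9842*q^5 + 9.1169*q^4 + 19.492*q^3 + 9.919*q^2 + 25.8192*q - 29.4104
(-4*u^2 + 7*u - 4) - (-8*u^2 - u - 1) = 4*u^2 + 8*u - 3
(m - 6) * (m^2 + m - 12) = m^3 - 5*m^2 - 18*m + 72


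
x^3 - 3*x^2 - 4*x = x*(x - 4)*(x + 1)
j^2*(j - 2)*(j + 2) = j^4 - 4*j^2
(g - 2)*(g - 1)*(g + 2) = g^3 - g^2 - 4*g + 4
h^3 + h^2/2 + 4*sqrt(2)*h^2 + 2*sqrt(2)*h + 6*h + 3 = (h + 1/2)*(h + sqrt(2))*(h + 3*sqrt(2))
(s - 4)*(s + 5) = s^2 + s - 20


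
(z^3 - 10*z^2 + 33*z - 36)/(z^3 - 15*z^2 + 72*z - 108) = (z^2 - 7*z + 12)/(z^2 - 12*z + 36)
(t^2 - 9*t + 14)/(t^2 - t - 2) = (t - 7)/(t + 1)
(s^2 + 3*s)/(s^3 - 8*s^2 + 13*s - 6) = s*(s + 3)/(s^3 - 8*s^2 + 13*s - 6)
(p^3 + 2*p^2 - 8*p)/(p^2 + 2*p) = (p^2 + 2*p - 8)/(p + 2)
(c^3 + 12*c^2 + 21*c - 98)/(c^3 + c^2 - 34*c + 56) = (c + 7)/(c - 4)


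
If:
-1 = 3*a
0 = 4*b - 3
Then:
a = -1/3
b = 3/4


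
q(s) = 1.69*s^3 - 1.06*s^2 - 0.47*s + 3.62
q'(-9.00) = 429.28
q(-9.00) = -1310.02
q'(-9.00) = 429.28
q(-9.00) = -1310.02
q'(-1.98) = 23.60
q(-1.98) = -12.72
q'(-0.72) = 3.68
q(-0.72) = 2.78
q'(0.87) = 1.52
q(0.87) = 3.52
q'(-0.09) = -0.24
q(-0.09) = 3.65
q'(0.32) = -0.63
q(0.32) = 3.42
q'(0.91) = 1.80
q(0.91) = 3.59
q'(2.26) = 20.63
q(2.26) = 16.65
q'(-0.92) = 5.77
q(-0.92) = 1.84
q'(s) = 5.07*s^2 - 2.12*s - 0.47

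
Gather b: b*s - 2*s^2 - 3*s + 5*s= b*s - 2*s^2 + 2*s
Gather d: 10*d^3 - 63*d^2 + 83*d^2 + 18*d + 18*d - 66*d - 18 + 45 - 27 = 10*d^3 + 20*d^2 - 30*d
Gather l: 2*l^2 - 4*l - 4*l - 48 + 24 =2*l^2 - 8*l - 24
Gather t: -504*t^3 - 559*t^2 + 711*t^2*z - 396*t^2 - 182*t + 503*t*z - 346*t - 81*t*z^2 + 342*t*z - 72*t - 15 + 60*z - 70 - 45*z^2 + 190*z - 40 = -504*t^3 + t^2*(711*z - 955) + t*(-81*z^2 + 845*z - 600) - 45*z^2 + 250*z - 125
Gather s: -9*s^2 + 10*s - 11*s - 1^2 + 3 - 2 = -9*s^2 - s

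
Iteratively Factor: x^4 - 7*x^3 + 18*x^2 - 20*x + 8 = (x - 2)*(x^3 - 5*x^2 + 8*x - 4) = (x - 2)^2*(x^2 - 3*x + 2) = (x - 2)^2*(x - 1)*(x - 2)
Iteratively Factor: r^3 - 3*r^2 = (r - 3)*(r^2) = r*(r - 3)*(r)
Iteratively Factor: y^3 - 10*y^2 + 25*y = (y - 5)*(y^2 - 5*y) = (y - 5)^2*(y)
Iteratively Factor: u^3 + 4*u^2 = (u)*(u^2 + 4*u) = u*(u + 4)*(u)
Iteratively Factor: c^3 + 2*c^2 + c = (c + 1)*(c^2 + c) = (c + 1)^2*(c)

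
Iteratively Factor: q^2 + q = (q + 1)*(q)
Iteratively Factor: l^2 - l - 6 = (l - 3)*(l + 2)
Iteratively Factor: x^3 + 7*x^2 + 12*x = (x)*(x^2 + 7*x + 12) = x*(x + 3)*(x + 4)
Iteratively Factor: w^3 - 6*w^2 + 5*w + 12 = (w - 4)*(w^2 - 2*w - 3) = (w - 4)*(w - 3)*(w + 1)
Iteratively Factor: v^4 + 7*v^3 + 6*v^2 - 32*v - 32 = (v + 4)*(v^3 + 3*v^2 - 6*v - 8) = (v + 1)*(v + 4)*(v^2 + 2*v - 8) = (v - 2)*(v + 1)*(v + 4)*(v + 4)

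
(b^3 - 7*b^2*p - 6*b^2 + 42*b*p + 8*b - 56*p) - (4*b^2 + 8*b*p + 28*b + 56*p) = b^3 - 7*b^2*p - 10*b^2 + 34*b*p - 20*b - 112*p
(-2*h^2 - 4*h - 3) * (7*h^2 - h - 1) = -14*h^4 - 26*h^3 - 15*h^2 + 7*h + 3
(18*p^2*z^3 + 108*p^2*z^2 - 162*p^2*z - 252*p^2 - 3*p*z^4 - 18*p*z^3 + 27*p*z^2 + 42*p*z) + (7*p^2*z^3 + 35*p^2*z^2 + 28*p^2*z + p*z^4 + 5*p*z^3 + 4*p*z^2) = 25*p^2*z^3 + 143*p^2*z^2 - 134*p^2*z - 252*p^2 - 2*p*z^4 - 13*p*z^3 + 31*p*z^2 + 42*p*z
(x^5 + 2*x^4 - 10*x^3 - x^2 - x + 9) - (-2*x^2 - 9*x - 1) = x^5 + 2*x^4 - 10*x^3 + x^2 + 8*x + 10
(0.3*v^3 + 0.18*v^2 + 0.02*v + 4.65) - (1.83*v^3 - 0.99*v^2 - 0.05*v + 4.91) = -1.53*v^3 + 1.17*v^2 + 0.07*v - 0.26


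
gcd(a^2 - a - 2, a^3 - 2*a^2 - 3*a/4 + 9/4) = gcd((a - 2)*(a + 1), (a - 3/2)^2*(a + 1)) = a + 1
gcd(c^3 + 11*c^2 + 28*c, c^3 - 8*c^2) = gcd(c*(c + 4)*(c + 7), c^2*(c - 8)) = c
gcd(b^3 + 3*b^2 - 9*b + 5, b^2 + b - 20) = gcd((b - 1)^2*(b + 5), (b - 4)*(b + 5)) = b + 5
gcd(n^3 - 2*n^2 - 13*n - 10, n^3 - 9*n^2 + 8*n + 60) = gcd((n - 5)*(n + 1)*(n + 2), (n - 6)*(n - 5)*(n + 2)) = n^2 - 3*n - 10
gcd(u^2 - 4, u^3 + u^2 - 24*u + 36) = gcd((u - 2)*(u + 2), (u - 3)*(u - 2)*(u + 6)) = u - 2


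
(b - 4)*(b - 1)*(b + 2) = b^3 - 3*b^2 - 6*b + 8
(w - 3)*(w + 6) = w^2 + 3*w - 18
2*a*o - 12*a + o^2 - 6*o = (2*a + o)*(o - 6)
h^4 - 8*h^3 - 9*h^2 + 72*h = h*(h - 8)*(h - 3)*(h + 3)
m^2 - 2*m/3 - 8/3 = (m - 2)*(m + 4/3)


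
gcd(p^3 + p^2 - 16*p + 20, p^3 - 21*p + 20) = p + 5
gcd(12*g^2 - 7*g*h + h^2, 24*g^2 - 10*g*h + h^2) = 4*g - h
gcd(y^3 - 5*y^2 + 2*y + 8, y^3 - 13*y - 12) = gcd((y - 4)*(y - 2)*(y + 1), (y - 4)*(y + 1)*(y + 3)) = y^2 - 3*y - 4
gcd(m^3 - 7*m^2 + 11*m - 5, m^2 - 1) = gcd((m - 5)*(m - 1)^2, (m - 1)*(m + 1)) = m - 1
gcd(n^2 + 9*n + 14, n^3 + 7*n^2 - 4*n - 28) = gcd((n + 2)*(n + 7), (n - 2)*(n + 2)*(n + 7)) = n^2 + 9*n + 14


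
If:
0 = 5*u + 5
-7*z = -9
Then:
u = -1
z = 9/7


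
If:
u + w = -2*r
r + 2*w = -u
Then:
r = w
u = -3*w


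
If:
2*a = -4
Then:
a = -2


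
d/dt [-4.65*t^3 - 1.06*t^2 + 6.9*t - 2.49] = -13.95*t^2 - 2.12*t + 6.9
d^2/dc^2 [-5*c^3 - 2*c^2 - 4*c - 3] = -30*c - 4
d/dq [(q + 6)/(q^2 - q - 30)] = (q^2 - q - (q + 6)*(2*q - 1) - 30)/(-q^2 + q + 30)^2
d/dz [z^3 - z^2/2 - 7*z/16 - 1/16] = 3*z^2 - z - 7/16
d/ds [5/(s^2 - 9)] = -10*s/(s^2 - 9)^2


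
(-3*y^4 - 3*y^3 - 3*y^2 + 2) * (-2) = 6*y^4 + 6*y^3 + 6*y^2 - 4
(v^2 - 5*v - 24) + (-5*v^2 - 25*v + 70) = -4*v^2 - 30*v + 46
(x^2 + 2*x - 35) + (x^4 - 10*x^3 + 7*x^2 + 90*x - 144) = x^4 - 10*x^3 + 8*x^2 + 92*x - 179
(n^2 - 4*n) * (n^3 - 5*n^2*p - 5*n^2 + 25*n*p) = n^5 - 5*n^4*p - 9*n^4 + 45*n^3*p + 20*n^3 - 100*n^2*p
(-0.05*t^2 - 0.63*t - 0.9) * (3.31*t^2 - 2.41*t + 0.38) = -0.1655*t^4 - 1.9648*t^3 - 1.4797*t^2 + 1.9296*t - 0.342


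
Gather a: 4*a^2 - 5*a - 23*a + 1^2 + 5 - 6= 4*a^2 - 28*a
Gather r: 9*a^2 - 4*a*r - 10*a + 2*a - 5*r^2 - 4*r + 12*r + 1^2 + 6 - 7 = 9*a^2 - 8*a - 5*r^2 + r*(8 - 4*a)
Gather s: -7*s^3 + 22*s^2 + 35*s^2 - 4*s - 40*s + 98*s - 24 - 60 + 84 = -7*s^3 + 57*s^2 + 54*s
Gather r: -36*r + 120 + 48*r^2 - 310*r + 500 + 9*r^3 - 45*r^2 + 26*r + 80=9*r^3 + 3*r^2 - 320*r + 700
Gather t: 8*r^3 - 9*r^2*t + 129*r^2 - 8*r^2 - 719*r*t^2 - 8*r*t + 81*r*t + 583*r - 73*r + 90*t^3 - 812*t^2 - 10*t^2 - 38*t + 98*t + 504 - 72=8*r^3 + 121*r^2 + 510*r + 90*t^3 + t^2*(-719*r - 822) + t*(-9*r^2 + 73*r + 60) + 432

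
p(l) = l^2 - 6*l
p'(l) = 2*l - 6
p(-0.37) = 2.36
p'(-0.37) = -6.74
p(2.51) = -8.76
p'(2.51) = -0.98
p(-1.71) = 13.18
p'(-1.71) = -9.42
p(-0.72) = 4.84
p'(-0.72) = -7.44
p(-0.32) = 2.02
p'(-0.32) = -6.64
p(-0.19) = 1.18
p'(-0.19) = -6.38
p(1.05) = -5.20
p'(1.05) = -3.90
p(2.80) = -8.96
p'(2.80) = -0.40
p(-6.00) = 72.00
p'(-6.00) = -18.00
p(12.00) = 72.00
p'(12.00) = 18.00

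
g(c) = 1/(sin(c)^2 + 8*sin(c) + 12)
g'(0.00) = -0.06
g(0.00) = 0.08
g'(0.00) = -0.06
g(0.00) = 0.08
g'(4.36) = 0.07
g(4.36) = 0.19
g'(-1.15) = -0.08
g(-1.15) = 0.18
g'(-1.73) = 0.04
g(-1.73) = 0.20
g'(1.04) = -0.01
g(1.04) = 0.05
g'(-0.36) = -0.08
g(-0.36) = 0.11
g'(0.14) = -0.05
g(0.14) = 0.08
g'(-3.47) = 0.04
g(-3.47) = 0.07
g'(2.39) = 0.02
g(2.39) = 0.06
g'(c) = (-2*sin(c)*cos(c) - 8*cos(c))/(sin(c)^2 + 8*sin(c) + 12)^2 = -2*(sin(c) + 4)*cos(c)/(sin(c)^2 + 8*sin(c) + 12)^2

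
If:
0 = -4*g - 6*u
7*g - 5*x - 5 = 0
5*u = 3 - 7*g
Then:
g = 9/11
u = -6/11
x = 8/55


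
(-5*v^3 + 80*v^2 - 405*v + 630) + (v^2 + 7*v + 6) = -5*v^3 + 81*v^2 - 398*v + 636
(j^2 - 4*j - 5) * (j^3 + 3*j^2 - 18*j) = j^5 - j^4 - 35*j^3 + 57*j^2 + 90*j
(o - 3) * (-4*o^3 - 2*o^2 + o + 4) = -4*o^4 + 10*o^3 + 7*o^2 + o - 12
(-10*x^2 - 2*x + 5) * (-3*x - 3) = 30*x^3 + 36*x^2 - 9*x - 15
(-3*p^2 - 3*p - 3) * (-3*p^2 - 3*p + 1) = 9*p^4 + 18*p^3 + 15*p^2 + 6*p - 3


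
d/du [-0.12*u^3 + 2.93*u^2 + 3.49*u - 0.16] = -0.36*u^2 + 5.86*u + 3.49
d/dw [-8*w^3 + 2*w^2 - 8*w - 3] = -24*w^2 + 4*w - 8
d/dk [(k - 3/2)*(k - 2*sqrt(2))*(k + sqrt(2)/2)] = 3*k^2 - 3*sqrt(2)*k - 3*k - 2 + 9*sqrt(2)/4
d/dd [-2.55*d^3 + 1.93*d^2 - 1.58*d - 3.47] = -7.65*d^2 + 3.86*d - 1.58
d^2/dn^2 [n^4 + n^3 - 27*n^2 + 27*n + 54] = 12*n^2 + 6*n - 54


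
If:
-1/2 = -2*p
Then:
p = 1/4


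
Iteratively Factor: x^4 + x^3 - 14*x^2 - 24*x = (x - 4)*(x^3 + 5*x^2 + 6*x) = x*(x - 4)*(x^2 + 5*x + 6) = x*(x - 4)*(x + 3)*(x + 2)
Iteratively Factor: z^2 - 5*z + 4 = (z - 1)*(z - 4)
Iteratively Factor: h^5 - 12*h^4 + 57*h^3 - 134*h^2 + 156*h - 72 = (h - 3)*(h^4 - 9*h^3 + 30*h^2 - 44*h + 24) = (h - 3)^2*(h^3 - 6*h^2 + 12*h - 8) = (h - 3)^2*(h - 2)*(h^2 - 4*h + 4) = (h - 3)^2*(h - 2)^2*(h - 2)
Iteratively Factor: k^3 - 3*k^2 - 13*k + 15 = (k - 5)*(k^2 + 2*k - 3) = (k - 5)*(k - 1)*(k + 3)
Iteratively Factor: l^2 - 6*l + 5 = (l - 5)*(l - 1)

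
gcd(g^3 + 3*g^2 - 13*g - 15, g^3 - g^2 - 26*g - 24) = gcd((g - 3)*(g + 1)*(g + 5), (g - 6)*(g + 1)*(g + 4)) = g + 1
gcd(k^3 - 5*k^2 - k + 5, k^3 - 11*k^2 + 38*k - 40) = k - 5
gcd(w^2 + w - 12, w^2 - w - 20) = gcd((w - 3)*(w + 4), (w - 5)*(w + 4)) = w + 4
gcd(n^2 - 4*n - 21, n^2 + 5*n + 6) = n + 3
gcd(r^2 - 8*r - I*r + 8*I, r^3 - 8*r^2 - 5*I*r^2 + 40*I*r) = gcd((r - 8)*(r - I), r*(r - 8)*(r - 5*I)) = r - 8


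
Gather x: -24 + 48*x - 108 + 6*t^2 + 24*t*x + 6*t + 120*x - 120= 6*t^2 + 6*t + x*(24*t + 168) - 252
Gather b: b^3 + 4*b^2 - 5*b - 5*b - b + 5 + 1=b^3 + 4*b^2 - 11*b + 6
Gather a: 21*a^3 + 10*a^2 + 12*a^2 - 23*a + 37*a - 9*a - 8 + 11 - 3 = 21*a^3 + 22*a^2 + 5*a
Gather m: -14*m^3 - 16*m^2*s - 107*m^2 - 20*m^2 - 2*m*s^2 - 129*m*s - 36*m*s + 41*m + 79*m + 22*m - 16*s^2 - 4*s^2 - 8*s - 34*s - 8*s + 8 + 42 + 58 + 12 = -14*m^3 + m^2*(-16*s - 127) + m*(-2*s^2 - 165*s + 142) - 20*s^2 - 50*s + 120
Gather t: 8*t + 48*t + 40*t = 96*t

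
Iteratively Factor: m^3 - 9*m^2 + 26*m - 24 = (m - 4)*(m^2 - 5*m + 6) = (m - 4)*(m - 2)*(m - 3)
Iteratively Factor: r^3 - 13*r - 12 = (r + 3)*(r^2 - 3*r - 4) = (r + 1)*(r + 3)*(r - 4)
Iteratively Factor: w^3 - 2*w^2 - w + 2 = (w + 1)*(w^2 - 3*w + 2) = (w - 2)*(w + 1)*(w - 1)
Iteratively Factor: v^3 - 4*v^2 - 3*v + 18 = (v - 3)*(v^2 - v - 6) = (v - 3)*(v + 2)*(v - 3)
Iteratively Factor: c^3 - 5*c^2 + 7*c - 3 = (c - 1)*(c^2 - 4*c + 3) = (c - 3)*(c - 1)*(c - 1)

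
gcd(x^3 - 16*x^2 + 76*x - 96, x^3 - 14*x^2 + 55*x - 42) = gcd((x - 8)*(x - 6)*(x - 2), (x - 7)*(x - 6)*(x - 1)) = x - 6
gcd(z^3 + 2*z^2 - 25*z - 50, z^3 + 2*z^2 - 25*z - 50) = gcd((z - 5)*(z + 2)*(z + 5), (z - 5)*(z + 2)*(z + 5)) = z^3 + 2*z^2 - 25*z - 50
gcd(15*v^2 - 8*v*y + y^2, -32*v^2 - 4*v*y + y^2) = 1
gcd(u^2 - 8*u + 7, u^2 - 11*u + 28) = u - 7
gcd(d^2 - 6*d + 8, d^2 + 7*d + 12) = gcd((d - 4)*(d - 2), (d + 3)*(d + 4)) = 1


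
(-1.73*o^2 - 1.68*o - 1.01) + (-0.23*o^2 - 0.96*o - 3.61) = -1.96*o^2 - 2.64*o - 4.62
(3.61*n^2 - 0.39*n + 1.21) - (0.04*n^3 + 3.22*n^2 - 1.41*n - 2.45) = -0.04*n^3 + 0.39*n^2 + 1.02*n + 3.66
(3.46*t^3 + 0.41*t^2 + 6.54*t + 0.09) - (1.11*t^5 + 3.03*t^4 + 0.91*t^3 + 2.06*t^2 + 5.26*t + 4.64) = -1.11*t^5 - 3.03*t^4 + 2.55*t^3 - 1.65*t^2 + 1.28*t - 4.55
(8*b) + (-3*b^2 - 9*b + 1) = -3*b^2 - b + 1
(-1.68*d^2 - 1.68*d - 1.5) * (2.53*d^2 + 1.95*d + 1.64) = -4.2504*d^4 - 7.5264*d^3 - 9.8262*d^2 - 5.6802*d - 2.46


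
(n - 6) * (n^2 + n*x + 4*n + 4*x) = n^3 + n^2*x - 2*n^2 - 2*n*x - 24*n - 24*x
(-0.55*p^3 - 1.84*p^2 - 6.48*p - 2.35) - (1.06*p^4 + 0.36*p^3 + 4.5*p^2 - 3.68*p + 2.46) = -1.06*p^4 - 0.91*p^3 - 6.34*p^2 - 2.8*p - 4.81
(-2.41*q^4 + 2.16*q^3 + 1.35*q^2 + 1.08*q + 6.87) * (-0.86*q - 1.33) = 2.0726*q^5 + 1.3477*q^4 - 4.0338*q^3 - 2.7243*q^2 - 7.3446*q - 9.1371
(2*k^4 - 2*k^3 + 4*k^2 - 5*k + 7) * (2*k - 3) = 4*k^5 - 10*k^4 + 14*k^3 - 22*k^2 + 29*k - 21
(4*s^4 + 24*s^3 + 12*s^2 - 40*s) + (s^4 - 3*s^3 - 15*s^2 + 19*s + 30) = 5*s^4 + 21*s^3 - 3*s^2 - 21*s + 30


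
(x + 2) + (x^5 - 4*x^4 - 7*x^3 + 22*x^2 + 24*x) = x^5 - 4*x^4 - 7*x^3 + 22*x^2 + 25*x + 2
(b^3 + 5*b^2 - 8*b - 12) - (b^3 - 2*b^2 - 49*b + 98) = 7*b^2 + 41*b - 110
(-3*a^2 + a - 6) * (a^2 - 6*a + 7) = -3*a^4 + 19*a^3 - 33*a^2 + 43*a - 42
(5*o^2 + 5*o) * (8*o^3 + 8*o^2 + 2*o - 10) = 40*o^5 + 80*o^4 + 50*o^3 - 40*o^2 - 50*o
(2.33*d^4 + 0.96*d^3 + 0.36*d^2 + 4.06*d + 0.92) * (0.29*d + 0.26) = 0.6757*d^5 + 0.8842*d^4 + 0.354*d^3 + 1.271*d^2 + 1.3224*d + 0.2392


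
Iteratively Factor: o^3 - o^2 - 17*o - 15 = (o - 5)*(o^2 + 4*o + 3) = (o - 5)*(o + 1)*(o + 3)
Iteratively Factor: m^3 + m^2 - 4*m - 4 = (m - 2)*(m^2 + 3*m + 2) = (m - 2)*(m + 2)*(m + 1)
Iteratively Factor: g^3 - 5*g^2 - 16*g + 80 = (g + 4)*(g^2 - 9*g + 20) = (g - 5)*(g + 4)*(g - 4)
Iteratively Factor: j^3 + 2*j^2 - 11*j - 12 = (j + 1)*(j^2 + j - 12) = (j - 3)*(j + 1)*(j + 4)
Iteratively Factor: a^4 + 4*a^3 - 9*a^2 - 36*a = (a - 3)*(a^3 + 7*a^2 + 12*a) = (a - 3)*(a + 4)*(a^2 + 3*a) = (a - 3)*(a + 3)*(a + 4)*(a)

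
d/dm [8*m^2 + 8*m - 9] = 16*m + 8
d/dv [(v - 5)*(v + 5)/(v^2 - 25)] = 0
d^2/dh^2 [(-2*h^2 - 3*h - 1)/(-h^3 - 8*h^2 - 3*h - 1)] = 2*(2*h^6 + 9*h^5 + 60*h^4 + 185*h^3 + 135*h^2 - 3*h - 6)/(h^9 + 24*h^8 + 201*h^7 + 659*h^6 + 651*h^5 + 426*h^4 + 174*h^3 + 51*h^2 + 9*h + 1)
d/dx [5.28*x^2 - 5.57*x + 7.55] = 10.56*x - 5.57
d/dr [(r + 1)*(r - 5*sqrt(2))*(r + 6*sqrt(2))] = 3*r^2 + 2*r + 2*sqrt(2)*r - 60 + sqrt(2)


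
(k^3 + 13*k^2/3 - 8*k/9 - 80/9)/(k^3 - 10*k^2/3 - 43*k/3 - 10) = (3*k^2 + 8*k - 16)/(3*(k^2 - 5*k - 6))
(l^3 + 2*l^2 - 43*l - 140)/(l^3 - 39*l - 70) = (l + 4)/(l + 2)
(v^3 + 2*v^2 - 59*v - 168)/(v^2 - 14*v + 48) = (v^2 + 10*v + 21)/(v - 6)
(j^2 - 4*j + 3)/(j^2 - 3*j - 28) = (-j^2 + 4*j - 3)/(-j^2 + 3*j + 28)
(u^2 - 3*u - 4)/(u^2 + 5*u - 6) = (u^2 - 3*u - 4)/(u^2 + 5*u - 6)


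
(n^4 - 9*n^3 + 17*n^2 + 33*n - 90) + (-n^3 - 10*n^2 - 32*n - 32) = n^4 - 10*n^3 + 7*n^2 + n - 122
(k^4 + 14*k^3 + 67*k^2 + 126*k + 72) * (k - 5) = k^5 + 9*k^4 - 3*k^3 - 209*k^2 - 558*k - 360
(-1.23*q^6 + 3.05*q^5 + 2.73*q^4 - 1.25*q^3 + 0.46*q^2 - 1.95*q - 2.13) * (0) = 0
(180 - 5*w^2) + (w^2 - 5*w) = -4*w^2 - 5*w + 180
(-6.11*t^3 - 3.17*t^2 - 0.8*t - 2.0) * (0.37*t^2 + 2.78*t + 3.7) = -2.2607*t^5 - 18.1587*t^4 - 31.7156*t^3 - 14.693*t^2 - 8.52*t - 7.4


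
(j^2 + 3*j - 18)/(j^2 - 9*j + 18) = (j + 6)/(j - 6)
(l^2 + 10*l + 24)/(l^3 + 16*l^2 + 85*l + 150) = (l + 4)/(l^2 + 10*l + 25)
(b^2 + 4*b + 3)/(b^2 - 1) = (b + 3)/(b - 1)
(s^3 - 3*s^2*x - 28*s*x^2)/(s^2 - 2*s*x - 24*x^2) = s*(-s + 7*x)/(-s + 6*x)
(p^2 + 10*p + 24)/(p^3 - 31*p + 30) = (p + 4)/(p^2 - 6*p + 5)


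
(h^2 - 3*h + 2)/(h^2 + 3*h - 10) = (h - 1)/(h + 5)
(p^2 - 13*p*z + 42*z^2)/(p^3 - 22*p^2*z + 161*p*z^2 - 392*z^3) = (p - 6*z)/(p^2 - 15*p*z + 56*z^2)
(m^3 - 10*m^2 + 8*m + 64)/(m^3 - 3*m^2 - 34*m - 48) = (m - 4)/(m + 3)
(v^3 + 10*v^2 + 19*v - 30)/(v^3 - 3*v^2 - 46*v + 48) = (v + 5)/(v - 8)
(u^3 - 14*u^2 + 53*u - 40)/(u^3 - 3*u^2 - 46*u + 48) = (u - 5)/(u + 6)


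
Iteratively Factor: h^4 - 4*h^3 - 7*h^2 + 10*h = (h - 1)*(h^3 - 3*h^2 - 10*h) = (h - 5)*(h - 1)*(h^2 + 2*h) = (h - 5)*(h - 1)*(h + 2)*(h)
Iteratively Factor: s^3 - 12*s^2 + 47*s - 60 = (s - 5)*(s^2 - 7*s + 12) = (s - 5)*(s - 4)*(s - 3)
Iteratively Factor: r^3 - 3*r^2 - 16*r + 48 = (r - 4)*(r^2 + r - 12) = (r - 4)*(r - 3)*(r + 4)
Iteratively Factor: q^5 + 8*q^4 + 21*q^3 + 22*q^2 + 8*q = (q + 1)*(q^4 + 7*q^3 + 14*q^2 + 8*q) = (q + 1)^2*(q^3 + 6*q^2 + 8*q) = (q + 1)^2*(q + 4)*(q^2 + 2*q) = (q + 1)^2*(q + 2)*(q + 4)*(q)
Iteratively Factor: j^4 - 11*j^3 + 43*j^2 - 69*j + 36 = (j - 3)*(j^3 - 8*j^2 + 19*j - 12) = (j - 3)*(j - 1)*(j^2 - 7*j + 12) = (j - 3)^2*(j - 1)*(j - 4)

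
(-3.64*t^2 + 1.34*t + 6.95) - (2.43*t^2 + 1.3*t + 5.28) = -6.07*t^2 + 0.04*t + 1.67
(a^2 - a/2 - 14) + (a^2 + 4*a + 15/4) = 2*a^2 + 7*a/2 - 41/4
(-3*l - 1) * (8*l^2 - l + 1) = -24*l^3 - 5*l^2 - 2*l - 1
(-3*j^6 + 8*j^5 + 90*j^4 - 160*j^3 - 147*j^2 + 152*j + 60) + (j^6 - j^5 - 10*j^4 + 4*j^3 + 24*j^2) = -2*j^6 + 7*j^5 + 80*j^4 - 156*j^3 - 123*j^2 + 152*j + 60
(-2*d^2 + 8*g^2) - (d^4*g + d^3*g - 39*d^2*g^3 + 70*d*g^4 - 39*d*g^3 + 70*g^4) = -d^4*g - d^3*g + 39*d^2*g^3 - 2*d^2 - 70*d*g^4 + 39*d*g^3 - 70*g^4 + 8*g^2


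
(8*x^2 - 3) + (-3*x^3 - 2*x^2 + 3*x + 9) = -3*x^3 + 6*x^2 + 3*x + 6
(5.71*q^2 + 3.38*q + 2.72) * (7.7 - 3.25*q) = -18.5575*q^3 + 32.982*q^2 + 17.186*q + 20.944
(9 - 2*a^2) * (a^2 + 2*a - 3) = -2*a^4 - 4*a^3 + 15*a^2 + 18*a - 27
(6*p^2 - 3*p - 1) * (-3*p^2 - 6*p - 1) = -18*p^4 - 27*p^3 + 15*p^2 + 9*p + 1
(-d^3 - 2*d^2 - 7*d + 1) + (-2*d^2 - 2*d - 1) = -d^3 - 4*d^2 - 9*d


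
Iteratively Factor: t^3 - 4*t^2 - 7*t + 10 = (t - 1)*(t^2 - 3*t - 10) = (t - 5)*(t - 1)*(t + 2)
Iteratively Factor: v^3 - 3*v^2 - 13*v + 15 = (v - 1)*(v^2 - 2*v - 15) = (v - 5)*(v - 1)*(v + 3)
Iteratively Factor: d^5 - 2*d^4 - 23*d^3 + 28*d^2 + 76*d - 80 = (d - 2)*(d^4 - 23*d^2 - 18*d + 40) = (d - 2)*(d + 2)*(d^3 - 2*d^2 - 19*d + 20) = (d - 2)*(d - 1)*(d + 2)*(d^2 - d - 20) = (d - 5)*(d - 2)*(d - 1)*(d + 2)*(d + 4)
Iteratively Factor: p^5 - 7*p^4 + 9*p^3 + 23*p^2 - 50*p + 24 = (p - 4)*(p^4 - 3*p^3 - 3*p^2 + 11*p - 6) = (p - 4)*(p + 2)*(p^3 - 5*p^2 + 7*p - 3) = (p - 4)*(p - 3)*(p + 2)*(p^2 - 2*p + 1) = (p - 4)*(p - 3)*(p - 1)*(p + 2)*(p - 1)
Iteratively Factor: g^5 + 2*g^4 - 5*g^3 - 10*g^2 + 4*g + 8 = (g + 2)*(g^4 - 5*g^2 + 4) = (g - 2)*(g + 2)*(g^3 + 2*g^2 - g - 2) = (g - 2)*(g + 1)*(g + 2)*(g^2 + g - 2) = (g - 2)*(g - 1)*(g + 1)*(g + 2)*(g + 2)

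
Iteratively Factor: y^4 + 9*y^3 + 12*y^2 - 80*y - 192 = (y + 4)*(y^3 + 5*y^2 - 8*y - 48) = (y + 4)^2*(y^2 + y - 12) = (y + 4)^3*(y - 3)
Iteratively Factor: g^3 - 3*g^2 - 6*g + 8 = (g + 2)*(g^2 - 5*g + 4) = (g - 4)*(g + 2)*(g - 1)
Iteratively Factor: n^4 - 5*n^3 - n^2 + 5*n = (n - 1)*(n^3 - 4*n^2 - 5*n) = (n - 5)*(n - 1)*(n^2 + n) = n*(n - 5)*(n - 1)*(n + 1)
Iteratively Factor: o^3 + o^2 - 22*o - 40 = (o + 2)*(o^2 - o - 20) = (o - 5)*(o + 2)*(o + 4)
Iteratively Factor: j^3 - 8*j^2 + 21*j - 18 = (j - 3)*(j^2 - 5*j + 6) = (j - 3)^2*(j - 2)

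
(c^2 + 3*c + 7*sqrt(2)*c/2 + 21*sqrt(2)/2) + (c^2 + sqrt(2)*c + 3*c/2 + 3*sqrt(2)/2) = 2*c^2 + 9*c/2 + 9*sqrt(2)*c/2 + 12*sqrt(2)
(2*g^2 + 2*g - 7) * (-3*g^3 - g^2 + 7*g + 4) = -6*g^5 - 8*g^4 + 33*g^3 + 29*g^2 - 41*g - 28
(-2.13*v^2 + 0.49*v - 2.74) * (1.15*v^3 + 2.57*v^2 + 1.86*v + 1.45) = -2.4495*v^5 - 4.9106*v^4 - 5.8535*v^3 - 9.2189*v^2 - 4.3859*v - 3.973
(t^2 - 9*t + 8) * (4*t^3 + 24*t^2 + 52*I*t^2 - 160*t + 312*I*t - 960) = 4*t^5 - 12*t^4 + 52*I*t^4 - 344*t^3 - 156*I*t^3 + 672*t^2 - 2392*I*t^2 + 7360*t + 2496*I*t - 7680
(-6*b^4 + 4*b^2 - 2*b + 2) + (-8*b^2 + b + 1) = -6*b^4 - 4*b^2 - b + 3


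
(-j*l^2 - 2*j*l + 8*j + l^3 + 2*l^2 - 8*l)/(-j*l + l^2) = l + 2 - 8/l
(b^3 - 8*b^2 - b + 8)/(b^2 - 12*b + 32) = (b^2 - 1)/(b - 4)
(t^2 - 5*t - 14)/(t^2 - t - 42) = (t + 2)/(t + 6)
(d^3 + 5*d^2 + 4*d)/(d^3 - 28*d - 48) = d*(d + 1)/(d^2 - 4*d - 12)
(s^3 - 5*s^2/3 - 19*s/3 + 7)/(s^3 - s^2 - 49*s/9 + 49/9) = 3*(s - 3)/(3*s - 7)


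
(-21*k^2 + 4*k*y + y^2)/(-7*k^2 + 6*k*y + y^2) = (-3*k + y)/(-k + y)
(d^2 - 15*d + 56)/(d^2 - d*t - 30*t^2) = (-d^2 + 15*d - 56)/(-d^2 + d*t + 30*t^2)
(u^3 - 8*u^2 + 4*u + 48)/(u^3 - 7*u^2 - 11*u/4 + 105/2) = 4*(u^2 - 2*u - 8)/(4*u^2 - 4*u - 35)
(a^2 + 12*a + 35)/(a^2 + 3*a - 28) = (a + 5)/(a - 4)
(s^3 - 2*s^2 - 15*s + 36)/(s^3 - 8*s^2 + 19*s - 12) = (s^2 + s - 12)/(s^2 - 5*s + 4)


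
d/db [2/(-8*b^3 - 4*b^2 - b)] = 2*(24*b^2 + 8*b + 1)/(b^2*(8*b^2 + 4*b + 1)^2)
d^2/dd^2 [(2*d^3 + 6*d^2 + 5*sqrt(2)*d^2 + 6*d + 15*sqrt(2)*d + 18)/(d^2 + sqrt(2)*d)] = 18*(sqrt(2)*d^3 + 6*d^2 + 6*sqrt(2)*d + 4)/(d^3*(d^3 + 3*sqrt(2)*d^2 + 6*d + 2*sqrt(2)))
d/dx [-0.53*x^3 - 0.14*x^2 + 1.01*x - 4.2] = -1.59*x^2 - 0.28*x + 1.01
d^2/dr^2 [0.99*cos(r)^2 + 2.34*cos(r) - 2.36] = 3.96*sin(r)^2 - 2.34*cos(r) - 1.98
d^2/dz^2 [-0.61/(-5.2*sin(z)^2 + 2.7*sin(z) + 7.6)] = (65.9776*sin(z)^4 - 25.6932*sin(z)^3 + 1.90929999999997*sin(z)^2 + 38.8692*sin(z) - 57.1082)/(-5.2*sin(z)^2 + 2.7*sin(z) + 7.6)^3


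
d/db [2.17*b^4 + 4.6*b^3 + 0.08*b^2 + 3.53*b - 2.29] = 8.68*b^3 + 13.8*b^2 + 0.16*b + 3.53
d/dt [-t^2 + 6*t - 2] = 6 - 2*t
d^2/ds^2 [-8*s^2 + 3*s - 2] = -16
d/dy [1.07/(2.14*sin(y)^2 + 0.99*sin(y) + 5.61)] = -(4.5796*sin(y) + 1.0593)*cos(y)/(2.14*sin(y)^2 + 0.99*sin(y) + 5.61)^2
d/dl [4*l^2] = 8*l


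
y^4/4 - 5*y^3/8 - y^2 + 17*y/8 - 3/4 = (y/4 + 1/2)*(y - 3)*(y - 1)*(y - 1/2)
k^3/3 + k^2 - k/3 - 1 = (k/3 + 1)*(k - 1)*(k + 1)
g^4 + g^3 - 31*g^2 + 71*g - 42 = (g - 3)*(g - 2)*(g - 1)*(g + 7)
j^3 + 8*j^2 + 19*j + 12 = (j + 1)*(j + 3)*(j + 4)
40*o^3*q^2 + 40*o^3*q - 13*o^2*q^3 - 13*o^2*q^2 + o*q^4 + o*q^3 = q*(-8*o + q)*(-5*o + q)*(o*q + o)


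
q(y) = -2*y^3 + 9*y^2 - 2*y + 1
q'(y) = -6*y^2 + 18*y - 2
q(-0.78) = 8.98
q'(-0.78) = -19.69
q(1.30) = 9.22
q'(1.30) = 11.26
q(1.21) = 8.21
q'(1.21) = 11.00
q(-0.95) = 12.74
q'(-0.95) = -24.52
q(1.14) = 7.45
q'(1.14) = 10.72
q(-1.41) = 27.32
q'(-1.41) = -39.31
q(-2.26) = 74.57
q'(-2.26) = -73.33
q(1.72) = 14.01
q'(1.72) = 11.21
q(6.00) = -119.00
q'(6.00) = -110.00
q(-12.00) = 4777.00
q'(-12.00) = -1082.00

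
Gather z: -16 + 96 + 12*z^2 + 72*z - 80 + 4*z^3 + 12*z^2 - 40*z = 4*z^3 + 24*z^2 + 32*z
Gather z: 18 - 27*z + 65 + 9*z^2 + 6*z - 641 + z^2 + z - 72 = 10*z^2 - 20*z - 630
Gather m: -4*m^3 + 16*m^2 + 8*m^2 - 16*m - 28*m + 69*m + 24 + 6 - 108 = -4*m^3 + 24*m^2 + 25*m - 78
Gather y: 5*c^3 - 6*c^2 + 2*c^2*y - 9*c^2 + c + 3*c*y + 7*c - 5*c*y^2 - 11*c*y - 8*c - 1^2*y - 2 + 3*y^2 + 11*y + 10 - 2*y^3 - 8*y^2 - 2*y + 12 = 5*c^3 - 15*c^2 - 2*y^3 + y^2*(-5*c - 5) + y*(2*c^2 - 8*c + 8) + 20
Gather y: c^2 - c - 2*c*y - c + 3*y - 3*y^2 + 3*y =c^2 - 2*c - 3*y^2 + y*(6 - 2*c)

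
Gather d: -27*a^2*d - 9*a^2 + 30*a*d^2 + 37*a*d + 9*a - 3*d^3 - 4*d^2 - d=-9*a^2 + 9*a - 3*d^3 + d^2*(30*a - 4) + d*(-27*a^2 + 37*a - 1)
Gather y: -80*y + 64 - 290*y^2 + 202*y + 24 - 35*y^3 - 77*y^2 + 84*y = -35*y^3 - 367*y^2 + 206*y + 88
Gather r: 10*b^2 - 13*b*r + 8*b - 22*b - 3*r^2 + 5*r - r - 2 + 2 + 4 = 10*b^2 - 14*b - 3*r^2 + r*(4 - 13*b) + 4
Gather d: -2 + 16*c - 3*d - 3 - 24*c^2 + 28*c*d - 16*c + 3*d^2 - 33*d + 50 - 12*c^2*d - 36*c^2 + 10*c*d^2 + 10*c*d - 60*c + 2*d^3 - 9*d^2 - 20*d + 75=-60*c^2 - 60*c + 2*d^3 + d^2*(10*c - 6) + d*(-12*c^2 + 38*c - 56) + 120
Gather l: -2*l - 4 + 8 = 4 - 2*l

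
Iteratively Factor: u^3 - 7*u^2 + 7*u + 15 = (u + 1)*(u^2 - 8*u + 15) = (u - 3)*(u + 1)*(u - 5)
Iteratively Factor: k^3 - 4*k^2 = (k - 4)*(k^2) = k*(k - 4)*(k)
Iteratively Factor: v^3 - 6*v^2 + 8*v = (v - 4)*(v^2 - 2*v) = (v - 4)*(v - 2)*(v)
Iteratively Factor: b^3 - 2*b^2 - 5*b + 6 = (b - 3)*(b^2 + b - 2) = (b - 3)*(b + 2)*(b - 1)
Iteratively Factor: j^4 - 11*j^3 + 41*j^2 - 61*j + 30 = (j - 2)*(j^3 - 9*j^2 + 23*j - 15) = (j - 3)*(j - 2)*(j^2 - 6*j + 5) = (j - 3)*(j - 2)*(j - 1)*(j - 5)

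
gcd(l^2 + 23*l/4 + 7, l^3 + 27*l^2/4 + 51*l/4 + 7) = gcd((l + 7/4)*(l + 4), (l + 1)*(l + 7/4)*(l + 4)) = l^2 + 23*l/4 + 7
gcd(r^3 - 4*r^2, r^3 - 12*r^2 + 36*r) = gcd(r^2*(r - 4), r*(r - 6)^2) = r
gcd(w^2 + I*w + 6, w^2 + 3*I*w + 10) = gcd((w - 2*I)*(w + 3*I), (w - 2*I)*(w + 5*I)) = w - 2*I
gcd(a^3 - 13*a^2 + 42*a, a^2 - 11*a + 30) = a - 6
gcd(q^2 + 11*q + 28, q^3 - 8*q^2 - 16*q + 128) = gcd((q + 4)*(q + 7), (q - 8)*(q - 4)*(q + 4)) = q + 4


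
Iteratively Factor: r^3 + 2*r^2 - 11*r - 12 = (r - 3)*(r^2 + 5*r + 4) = (r - 3)*(r + 1)*(r + 4)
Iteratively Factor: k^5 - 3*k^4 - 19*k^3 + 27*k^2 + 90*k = (k - 5)*(k^4 + 2*k^3 - 9*k^2 - 18*k) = (k - 5)*(k - 3)*(k^3 + 5*k^2 + 6*k) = k*(k - 5)*(k - 3)*(k^2 + 5*k + 6) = k*(k - 5)*(k - 3)*(k + 3)*(k + 2)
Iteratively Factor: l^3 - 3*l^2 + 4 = (l - 2)*(l^2 - l - 2) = (l - 2)^2*(l + 1)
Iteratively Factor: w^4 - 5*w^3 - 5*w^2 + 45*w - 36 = (w - 3)*(w^3 - 2*w^2 - 11*w + 12) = (w - 3)*(w - 1)*(w^2 - w - 12) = (w - 4)*(w - 3)*(w - 1)*(w + 3)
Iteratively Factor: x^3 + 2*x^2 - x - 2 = (x + 2)*(x^2 - 1) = (x - 1)*(x + 2)*(x + 1)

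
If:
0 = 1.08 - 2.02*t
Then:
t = 0.53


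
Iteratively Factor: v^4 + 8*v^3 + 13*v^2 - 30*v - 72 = (v - 2)*(v^3 + 10*v^2 + 33*v + 36) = (v - 2)*(v + 3)*(v^2 + 7*v + 12) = (v - 2)*(v + 3)^2*(v + 4)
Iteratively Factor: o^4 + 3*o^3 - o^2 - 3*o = (o - 1)*(o^3 + 4*o^2 + 3*o) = (o - 1)*(o + 3)*(o^2 + o) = o*(o - 1)*(o + 3)*(o + 1)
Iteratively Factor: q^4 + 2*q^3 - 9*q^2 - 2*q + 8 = (q + 1)*(q^3 + q^2 - 10*q + 8) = (q - 2)*(q + 1)*(q^2 + 3*q - 4) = (q - 2)*(q - 1)*(q + 1)*(q + 4)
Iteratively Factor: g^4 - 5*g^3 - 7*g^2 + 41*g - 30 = (g + 3)*(g^3 - 8*g^2 + 17*g - 10) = (g - 2)*(g + 3)*(g^2 - 6*g + 5) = (g - 2)*(g - 1)*(g + 3)*(g - 5)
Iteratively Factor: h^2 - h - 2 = (h + 1)*(h - 2)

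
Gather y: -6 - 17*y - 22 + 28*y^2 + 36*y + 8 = 28*y^2 + 19*y - 20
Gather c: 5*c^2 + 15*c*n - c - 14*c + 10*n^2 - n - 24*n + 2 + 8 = 5*c^2 + c*(15*n - 15) + 10*n^2 - 25*n + 10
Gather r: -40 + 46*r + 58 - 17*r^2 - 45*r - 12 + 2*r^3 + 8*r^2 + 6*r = 2*r^3 - 9*r^2 + 7*r + 6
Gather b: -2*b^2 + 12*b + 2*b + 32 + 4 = -2*b^2 + 14*b + 36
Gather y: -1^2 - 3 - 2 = -6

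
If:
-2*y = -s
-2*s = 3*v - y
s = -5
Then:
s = -5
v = 5/2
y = -5/2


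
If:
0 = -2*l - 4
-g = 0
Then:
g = 0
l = -2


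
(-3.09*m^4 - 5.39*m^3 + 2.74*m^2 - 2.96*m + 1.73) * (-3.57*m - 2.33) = 11.0313*m^5 + 26.442*m^4 + 2.7769*m^3 + 4.183*m^2 + 0.7207*m - 4.0309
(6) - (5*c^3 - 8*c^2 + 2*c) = -5*c^3 + 8*c^2 - 2*c + 6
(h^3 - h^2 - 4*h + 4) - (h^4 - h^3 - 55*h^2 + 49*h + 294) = -h^4 + 2*h^3 + 54*h^2 - 53*h - 290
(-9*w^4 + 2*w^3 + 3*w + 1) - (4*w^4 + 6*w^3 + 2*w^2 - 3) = -13*w^4 - 4*w^3 - 2*w^2 + 3*w + 4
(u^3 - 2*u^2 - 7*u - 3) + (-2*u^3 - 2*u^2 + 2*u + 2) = -u^3 - 4*u^2 - 5*u - 1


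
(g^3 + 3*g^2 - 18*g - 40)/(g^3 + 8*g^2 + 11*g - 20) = (g^2 - 2*g - 8)/(g^2 + 3*g - 4)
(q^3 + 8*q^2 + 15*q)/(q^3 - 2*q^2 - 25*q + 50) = q*(q + 3)/(q^2 - 7*q + 10)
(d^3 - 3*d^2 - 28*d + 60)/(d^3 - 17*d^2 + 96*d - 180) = (d^2 + 3*d - 10)/(d^2 - 11*d + 30)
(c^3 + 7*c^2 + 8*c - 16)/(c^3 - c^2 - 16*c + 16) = (c + 4)/(c - 4)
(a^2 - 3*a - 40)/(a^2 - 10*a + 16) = (a + 5)/(a - 2)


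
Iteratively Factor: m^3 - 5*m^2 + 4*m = (m - 1)*(m^2 - 4*m) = m*(m - 1)*(m - 4)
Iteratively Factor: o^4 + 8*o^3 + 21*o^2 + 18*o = (o + 2)*(o^3 + 6*o^2 + 9*o) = (o + 2)*(o + 3)*(o^2 + 3*o) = o*(o + 2)*(o + 3)*(o + 3)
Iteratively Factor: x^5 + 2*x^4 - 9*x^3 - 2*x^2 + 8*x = (x + 1)*(x^4 + x^3 - 10*x^2 + 8*x) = (x + 1)*(x + 4)*(x^3 - 3*x^2 + 2*x) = (x - 1)*(x + 1)*(x + 4)*(x^2 - 2*x) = x*(x - 1)*(x + 1)*(x + 4)*(x - 2)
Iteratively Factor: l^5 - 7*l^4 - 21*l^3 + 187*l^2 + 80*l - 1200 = (l - 5)*(l^4 - 2*l^3 - 31*l^2 + 32*l + 240) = (l - 5)^2*(l^3 + 3*l^2 - 16*l - 48) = (l - 5)^2*(l - 4)*(l^2 + 7*l + 12) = (l - 5)^2*(l - 4)*(l + 3)*(l + 4)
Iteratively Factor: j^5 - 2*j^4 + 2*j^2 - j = (j)*(j^4 - 2*j^3 + 2*j - 1) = j*(j + 1)*(j^3 - 3*j^2 + 3*j - 1) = j*(j - 1)*(j + 1)*(j^2 - 2*j + 1) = j*(j - 1)^2*(j + 1)*(j - 1)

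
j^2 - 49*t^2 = (j - 7*t)*(j + 7*t)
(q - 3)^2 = q^2 - 6*q + 9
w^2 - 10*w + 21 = (w - 7)*(w - 3)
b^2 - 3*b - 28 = (b - 7)*(b + 4)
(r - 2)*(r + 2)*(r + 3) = r^3 + 3*r^2 - 4*r - 12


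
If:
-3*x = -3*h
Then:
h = x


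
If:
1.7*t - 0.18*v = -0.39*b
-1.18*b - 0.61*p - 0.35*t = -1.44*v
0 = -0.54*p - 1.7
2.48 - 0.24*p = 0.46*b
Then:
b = 7.03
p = -3.15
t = -1.17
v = 4.14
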